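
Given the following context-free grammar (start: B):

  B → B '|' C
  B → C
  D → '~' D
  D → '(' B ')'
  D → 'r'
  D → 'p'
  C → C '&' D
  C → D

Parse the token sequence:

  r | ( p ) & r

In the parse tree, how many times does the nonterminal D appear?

4

[B [B [C [D r]]] | [C [C [D ( [B [C [D p]]] )]] & [D r]]]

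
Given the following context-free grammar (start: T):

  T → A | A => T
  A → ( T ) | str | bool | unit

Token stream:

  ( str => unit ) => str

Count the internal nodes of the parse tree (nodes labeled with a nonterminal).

8

[T [A ( [T [A str] => [T [A unit]]] )] => [T [A str]]]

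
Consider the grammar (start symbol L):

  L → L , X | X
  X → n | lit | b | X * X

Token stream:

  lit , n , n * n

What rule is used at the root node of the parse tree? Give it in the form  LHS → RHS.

[L [L [L [X lit]] , [X n]] , [X [X n] * [X n]]]

L → L , X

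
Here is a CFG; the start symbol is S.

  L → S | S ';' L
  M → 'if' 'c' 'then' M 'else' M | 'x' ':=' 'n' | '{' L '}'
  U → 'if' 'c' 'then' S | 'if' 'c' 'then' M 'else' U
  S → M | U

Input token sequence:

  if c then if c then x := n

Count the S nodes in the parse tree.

[S [U if c then [S [U if c then [S [M x := n]]]]]]

3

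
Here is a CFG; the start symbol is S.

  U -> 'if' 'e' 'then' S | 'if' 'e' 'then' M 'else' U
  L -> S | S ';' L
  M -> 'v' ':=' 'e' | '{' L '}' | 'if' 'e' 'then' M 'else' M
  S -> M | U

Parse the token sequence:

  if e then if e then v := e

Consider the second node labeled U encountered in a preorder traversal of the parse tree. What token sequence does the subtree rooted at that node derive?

[S [U if e then [S [U if e then [S [M v := e]]]]]]

if e then v := e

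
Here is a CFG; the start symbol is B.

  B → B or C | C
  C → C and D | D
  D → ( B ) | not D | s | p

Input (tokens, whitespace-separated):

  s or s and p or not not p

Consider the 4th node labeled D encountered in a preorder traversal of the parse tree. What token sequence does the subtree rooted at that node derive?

[B [B [B [C [D s]]] or [C [C [D s]] and [D p]]] or [C [D not [D not [D p]]]]]

not not p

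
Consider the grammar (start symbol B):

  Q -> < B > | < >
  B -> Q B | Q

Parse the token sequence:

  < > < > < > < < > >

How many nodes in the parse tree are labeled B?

[B [Q < >] [B [Q < >] [B [Q < >] [B [Q < [B [Q < >]] >]]]]]

5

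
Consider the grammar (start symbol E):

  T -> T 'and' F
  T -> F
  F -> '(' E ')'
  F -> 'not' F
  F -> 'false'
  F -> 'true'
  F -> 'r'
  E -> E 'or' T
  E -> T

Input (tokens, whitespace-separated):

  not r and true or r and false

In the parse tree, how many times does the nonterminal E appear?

[E [E [T [T [F not [F r]]] and [F true]]] or [T [T [F r]] and [F false]]]

2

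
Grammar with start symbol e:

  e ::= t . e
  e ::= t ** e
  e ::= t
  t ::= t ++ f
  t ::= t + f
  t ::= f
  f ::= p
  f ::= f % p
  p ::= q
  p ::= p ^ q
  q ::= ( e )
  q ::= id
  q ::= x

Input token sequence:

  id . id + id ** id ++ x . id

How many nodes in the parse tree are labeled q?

[e [t [f [p [q id]]]] . [e [t [t [f [p [q id]]]] + [f [p [q id]]]] ** [e [t [t [f [p [q id]]]] ++ [f [p [q x]]]] . [e [t [f [p [q id]]]]]]]]

6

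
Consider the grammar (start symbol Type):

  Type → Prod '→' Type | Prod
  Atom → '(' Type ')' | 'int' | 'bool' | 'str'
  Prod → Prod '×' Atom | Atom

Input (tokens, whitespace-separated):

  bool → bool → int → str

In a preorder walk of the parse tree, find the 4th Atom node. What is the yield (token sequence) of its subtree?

str

[Type [Prod [Atom bool]] → [Type [Prod [Atom bool]] → [Type [Prod [Atom int]] → [Type [Prod [Atom str]]]]]]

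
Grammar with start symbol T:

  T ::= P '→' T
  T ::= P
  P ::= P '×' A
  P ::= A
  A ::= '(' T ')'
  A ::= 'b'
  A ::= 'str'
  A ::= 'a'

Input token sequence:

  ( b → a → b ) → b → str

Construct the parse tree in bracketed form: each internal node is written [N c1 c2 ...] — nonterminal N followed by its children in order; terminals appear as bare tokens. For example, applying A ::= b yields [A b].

T
P → T
A → T
( T ) → T
( P → T ) → T
( A → T ) → T
( b → T ) → T
( b → P → T ) → T
( b → A → T ) → T
( b → a → T ) → T
( b → a → P ) → T
( b → a → A ) → T
( b → a → b ) → T
( b → a → b ) → P → T
( b → a → b ) → A → T
( b → a → b ) → b → T
( b → a → b ) → b → P
( b → a → b ) → b → A
( b → a → b ) → b → str

[T [P [A ( [T [P [A b]] → [T [P [A a]] → [T [P [A b]]]]] )]] → [T [P [A b]] → [T [P [A str]]]]]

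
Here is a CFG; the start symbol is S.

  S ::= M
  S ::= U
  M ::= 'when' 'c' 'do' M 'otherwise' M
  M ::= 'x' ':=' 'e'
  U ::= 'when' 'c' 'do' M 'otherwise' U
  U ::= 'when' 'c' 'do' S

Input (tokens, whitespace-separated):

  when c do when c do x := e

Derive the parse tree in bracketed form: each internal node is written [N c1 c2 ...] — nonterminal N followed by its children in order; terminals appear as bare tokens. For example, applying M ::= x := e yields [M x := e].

S
U
when c do S
when c do U
when c do when c do S
when c do when c do M
when c do when c do x := e

[S [U when c do [S [U when c do [S [M x := e]]]]]]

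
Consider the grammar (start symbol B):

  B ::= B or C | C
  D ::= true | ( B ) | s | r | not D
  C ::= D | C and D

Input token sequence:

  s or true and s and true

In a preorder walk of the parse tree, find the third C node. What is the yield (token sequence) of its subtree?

true and s

[B [B [C [D s]]] or [C [C [C [D true]] and [D s]] and [D true]]]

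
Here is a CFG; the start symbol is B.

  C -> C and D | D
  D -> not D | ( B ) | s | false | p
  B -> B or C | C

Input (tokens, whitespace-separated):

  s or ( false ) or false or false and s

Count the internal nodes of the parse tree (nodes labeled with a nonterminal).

[B [B [B [B [C [D s]]] or [C [D ( [B [C [D false]]] )]]] or [C [D false]]] or [C [C [D false]] and [D s]]]

17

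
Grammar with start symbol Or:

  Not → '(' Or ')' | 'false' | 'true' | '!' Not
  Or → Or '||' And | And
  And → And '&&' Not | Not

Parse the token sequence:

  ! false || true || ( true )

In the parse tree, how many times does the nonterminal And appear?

4

[Or [Or [Or [And [Not ! [Not false]]]] || [And [Not true]]] || [And [Not ( [Or [And [Not true]]] )]]]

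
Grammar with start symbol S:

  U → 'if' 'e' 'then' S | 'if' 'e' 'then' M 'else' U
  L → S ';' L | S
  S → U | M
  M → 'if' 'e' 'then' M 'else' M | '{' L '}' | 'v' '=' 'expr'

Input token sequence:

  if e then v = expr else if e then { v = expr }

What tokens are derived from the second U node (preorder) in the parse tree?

[S [U if e then [M v = expr] else [U if e then [S [M { [L [S [M v = expr]]] }]]]]]

if e then { v = expr }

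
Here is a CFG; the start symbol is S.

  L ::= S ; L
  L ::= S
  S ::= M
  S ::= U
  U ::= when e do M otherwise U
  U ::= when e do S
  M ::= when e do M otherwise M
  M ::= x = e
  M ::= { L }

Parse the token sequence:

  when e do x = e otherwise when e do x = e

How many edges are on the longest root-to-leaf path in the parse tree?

5

[S [U when e do [M x = e] otherwise [U when e do [S [M x = e]]]]]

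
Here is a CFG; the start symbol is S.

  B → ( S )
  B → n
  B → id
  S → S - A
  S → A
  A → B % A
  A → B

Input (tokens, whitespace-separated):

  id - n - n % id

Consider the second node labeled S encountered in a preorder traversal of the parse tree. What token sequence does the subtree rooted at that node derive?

id - n

[S [S [S [A [B id]]] - [A [B n]]] - [A [B n] % [A [B id]]]]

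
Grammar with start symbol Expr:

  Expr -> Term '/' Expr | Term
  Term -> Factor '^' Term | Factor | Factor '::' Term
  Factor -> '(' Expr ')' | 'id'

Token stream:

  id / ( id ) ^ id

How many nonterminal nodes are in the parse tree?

[Expr [Term [Factor id]] / [Expr [Term [Factor ( [Expr [Term [Factor id]]] )] ^ [Term [Factor id]]]]]

11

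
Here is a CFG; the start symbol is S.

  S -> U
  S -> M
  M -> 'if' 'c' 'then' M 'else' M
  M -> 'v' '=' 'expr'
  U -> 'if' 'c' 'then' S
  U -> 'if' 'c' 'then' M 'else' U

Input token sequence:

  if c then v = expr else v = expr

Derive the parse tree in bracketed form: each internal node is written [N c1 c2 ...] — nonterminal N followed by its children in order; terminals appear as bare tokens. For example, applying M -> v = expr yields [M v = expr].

S
M
if c then M else M
if c then v = expr else M
if c then v = expr else v = expr

[S [M if c then [M v = expr] else [M v = expr]]]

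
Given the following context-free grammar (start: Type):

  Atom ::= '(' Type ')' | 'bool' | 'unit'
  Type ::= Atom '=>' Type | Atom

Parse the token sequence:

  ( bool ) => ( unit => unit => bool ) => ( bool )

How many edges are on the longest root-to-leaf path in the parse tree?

7

[Type [Atom ( [Type [Atom bool]] )] => [Type [Atom ( [Type [Atom unit] => [Type [Atom unit] => [Type [Atom bool]]]] )] => [Type [Atom ( [Type [Atom bool]] )]]]]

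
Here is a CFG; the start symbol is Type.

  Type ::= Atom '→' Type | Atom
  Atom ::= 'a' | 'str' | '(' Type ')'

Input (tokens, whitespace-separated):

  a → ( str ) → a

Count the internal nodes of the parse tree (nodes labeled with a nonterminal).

[Type [Atom a] → [Type [Atom ( [Type [Atom str]] )] → [Type [Atom a]]]]

8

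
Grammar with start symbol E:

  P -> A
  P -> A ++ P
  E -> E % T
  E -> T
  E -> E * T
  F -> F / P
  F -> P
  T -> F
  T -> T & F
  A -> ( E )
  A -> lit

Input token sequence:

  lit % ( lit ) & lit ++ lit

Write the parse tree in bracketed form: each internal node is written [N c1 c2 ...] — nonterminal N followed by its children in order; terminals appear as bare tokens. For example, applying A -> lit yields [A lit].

E
E % T
T % T
F % T
P % T
A % T
lit % T
lit % T & F
lit % F & F
lit % P & F
lit % A & F
lit % ( E ) & F
lit % ( T ) & F
lit % ( F ) & F
lit % ( P ) & F
lit % ( A ) & F
lit % ( lit ) & F
lit % ( lit ) & P
lit % ( lit ) & A ++ P
lit % ( lit ) & lit ++ P
lit % ( lit ) & lit ++ A
lit % ( lit ) & lit ++ lit

[E [E [T [F [P [A lit]]]]] % [T [T [F [P [A ( [E [T [F [P [A lit]]]]] )]]]] & [F [P [A lit] ++ [P [A lit]]]]]]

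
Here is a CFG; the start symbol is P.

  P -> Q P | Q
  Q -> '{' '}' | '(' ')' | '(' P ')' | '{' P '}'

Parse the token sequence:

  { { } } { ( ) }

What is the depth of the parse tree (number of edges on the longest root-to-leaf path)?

[P [Q { [P [Q { }]] }] [P [Q { [P [Q ( )]] }]]]

5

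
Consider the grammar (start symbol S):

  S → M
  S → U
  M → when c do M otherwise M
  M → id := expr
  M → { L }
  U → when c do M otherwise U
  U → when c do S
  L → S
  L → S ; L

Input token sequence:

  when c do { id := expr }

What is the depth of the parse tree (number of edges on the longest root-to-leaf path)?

[S [U when c do [S [M { [L [S [M id := expr]]] }]]]]

7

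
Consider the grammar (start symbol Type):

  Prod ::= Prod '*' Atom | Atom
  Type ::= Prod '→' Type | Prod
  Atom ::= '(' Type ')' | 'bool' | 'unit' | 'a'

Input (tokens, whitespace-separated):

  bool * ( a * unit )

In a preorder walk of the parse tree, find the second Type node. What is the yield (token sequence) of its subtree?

[Type [Prod [Prod [Atom bool]] * [Atom ( [Type [Prod [Prod [Atom a]] * [Atom unit]]] )]]]

a * unit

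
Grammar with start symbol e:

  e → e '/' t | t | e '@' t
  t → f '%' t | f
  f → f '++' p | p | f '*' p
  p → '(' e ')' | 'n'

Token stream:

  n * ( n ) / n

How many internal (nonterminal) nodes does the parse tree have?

[e [e [t [f [f [p n]] * [p ( [e [t [f [p n]]]] )]]]] / [t [f [p n]]]]

14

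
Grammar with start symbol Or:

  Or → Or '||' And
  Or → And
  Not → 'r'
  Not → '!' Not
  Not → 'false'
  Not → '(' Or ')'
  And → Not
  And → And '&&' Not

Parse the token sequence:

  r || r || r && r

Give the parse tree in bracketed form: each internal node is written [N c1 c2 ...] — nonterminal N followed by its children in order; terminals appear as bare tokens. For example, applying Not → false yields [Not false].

Or
Or || And
Or || And || And
And || And || And
Not || And || And
r || And || And
r || Not || And
r || r || And
r || r || And && Not
r || r || Not && Not
r || r || r && Not
r || r || r && r

[Or [Or [Or [And [Not r]]] || [And [Not r]]] || [And [And [Not r]] && [Not r]]]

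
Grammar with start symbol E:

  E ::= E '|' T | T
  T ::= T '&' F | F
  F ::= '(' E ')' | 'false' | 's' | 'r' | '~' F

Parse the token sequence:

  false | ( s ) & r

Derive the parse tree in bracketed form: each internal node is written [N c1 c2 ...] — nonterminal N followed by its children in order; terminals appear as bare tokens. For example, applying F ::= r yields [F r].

E
E | T
T | T
F | T
false | T
false | T & F
false | F & F
false | ( E ) & F
false | ( T ) & F
false | ( F ) & F
false | ( s ) & F
false | ( s ) & r

[E [E [T [F false]]] | [T [T [F ( [E [T [F s]]] )]] & [F r]]]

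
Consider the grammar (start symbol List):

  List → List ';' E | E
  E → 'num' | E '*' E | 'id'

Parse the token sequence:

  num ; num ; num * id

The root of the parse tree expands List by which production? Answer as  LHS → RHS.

List → List ';' E

[List [List [List [E num]] ; [E num]] ; [E [E num] * [E id]]]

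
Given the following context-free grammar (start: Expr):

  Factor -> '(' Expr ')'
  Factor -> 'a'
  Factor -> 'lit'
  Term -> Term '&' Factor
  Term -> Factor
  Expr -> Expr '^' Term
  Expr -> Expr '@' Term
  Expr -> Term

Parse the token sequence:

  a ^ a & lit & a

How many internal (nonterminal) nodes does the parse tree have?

[Expr [Expr [Term [Factor a]]] ^ [Term [Term [Term [Factor a]] & [Factor lit]] & [Factor a]]]

10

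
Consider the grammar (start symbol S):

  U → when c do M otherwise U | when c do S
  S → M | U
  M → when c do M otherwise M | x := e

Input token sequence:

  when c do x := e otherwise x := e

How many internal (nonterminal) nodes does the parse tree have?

[S [M when c do [M x := e] otherwise [M x := e]]]

4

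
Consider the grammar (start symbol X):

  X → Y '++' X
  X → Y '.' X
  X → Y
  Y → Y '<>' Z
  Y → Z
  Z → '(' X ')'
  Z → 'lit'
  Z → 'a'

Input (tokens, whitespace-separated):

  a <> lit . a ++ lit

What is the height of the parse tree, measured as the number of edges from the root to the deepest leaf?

[X [Y [Y [Z a]] <> [Z lit]] . [X [Y [Z a]] ++ [X [Y [Z lit]]]]]

5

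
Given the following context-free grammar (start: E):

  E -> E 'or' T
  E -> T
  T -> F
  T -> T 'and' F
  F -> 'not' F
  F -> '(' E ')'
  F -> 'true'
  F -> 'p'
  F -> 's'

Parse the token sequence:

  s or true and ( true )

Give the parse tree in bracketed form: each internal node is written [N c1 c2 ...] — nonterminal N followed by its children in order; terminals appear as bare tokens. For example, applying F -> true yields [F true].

[E [E [T [F s]]] or [T [T [F true]] and [F ( [E [T [F true]]] )]]]

E
E or T
T or T
F or T
s or T
s or T and F
s or F and F
s or true and F
s or true and ( E )
s or true and ( T )
s or true and ( F )
s or true and ( true )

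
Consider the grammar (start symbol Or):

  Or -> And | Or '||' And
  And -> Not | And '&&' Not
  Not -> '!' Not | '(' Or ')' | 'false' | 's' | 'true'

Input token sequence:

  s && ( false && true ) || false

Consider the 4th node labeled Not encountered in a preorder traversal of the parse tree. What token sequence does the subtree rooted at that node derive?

[Or [Or [And [And [Not s]] && [Not ( [Or [And [And [Not false]] && [Not true]]] )]]] || [And [Not false]]]

true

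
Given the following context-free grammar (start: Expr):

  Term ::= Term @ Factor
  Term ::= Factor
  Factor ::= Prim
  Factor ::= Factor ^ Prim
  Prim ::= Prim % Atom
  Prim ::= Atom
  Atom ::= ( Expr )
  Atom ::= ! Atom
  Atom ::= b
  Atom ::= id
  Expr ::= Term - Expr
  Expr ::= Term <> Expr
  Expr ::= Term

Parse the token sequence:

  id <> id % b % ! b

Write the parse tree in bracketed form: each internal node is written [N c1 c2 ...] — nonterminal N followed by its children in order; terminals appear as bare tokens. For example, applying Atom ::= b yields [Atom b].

Expr
Term <> Expr
Factor <> Expr
Prim <> Expr
Atom <> Expr
id <> Expr
id <> Term
id <> Factor
id <> Prim
id <> Prim % Atom
id <> Prim % Atom % Atom
id <> Atom % Atom % Atom
id <> id % Atom % Atom
id <> id % b % Atom
id <> id % b % ! Atom
id <> id % b % ! b

[Expr [Term [Factor [Prim [Atom id]]]] <> [Expr [Term [Factor [Prim [Prim [Prim [Atom id]] % [Atom b]] % [Atom ! [Atom b]]]]]]]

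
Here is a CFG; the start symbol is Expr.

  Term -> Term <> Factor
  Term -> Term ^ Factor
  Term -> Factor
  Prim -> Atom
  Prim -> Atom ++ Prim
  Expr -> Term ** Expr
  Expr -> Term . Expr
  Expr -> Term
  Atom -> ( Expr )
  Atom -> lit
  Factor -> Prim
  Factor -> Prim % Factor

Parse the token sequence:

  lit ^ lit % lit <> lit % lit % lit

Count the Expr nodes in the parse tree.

1

[Expr [Term [Term [Term [Factor [Prim [Atom lit]]]] ^ [Factor [Prim [Atom lit]] % [Factor [Prim [Atom lit]]]]] <> [Factor [Prim [Atom lit]] % [Factor [Prim [Atom lit]] % [Factor [Prim [Atom lit]]]]]]]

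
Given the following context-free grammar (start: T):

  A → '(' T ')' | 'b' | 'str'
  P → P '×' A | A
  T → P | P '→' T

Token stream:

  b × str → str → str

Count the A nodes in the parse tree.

[T [P [P [A b]] × [A str]] → [T [P [A str]] → [T [P [A str]]]]]

4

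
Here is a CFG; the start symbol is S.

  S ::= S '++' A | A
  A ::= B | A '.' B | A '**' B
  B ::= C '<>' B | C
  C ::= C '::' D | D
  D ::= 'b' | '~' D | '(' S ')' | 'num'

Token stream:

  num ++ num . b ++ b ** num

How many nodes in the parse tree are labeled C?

5

[S [S [S [A [B [C [D num]]]]] ++ [A [A [B [C [D num]]]] . [B [C [D b]]]]] ++ [A [A [B [C [D b]]]] ** [B [C [D num]]]]]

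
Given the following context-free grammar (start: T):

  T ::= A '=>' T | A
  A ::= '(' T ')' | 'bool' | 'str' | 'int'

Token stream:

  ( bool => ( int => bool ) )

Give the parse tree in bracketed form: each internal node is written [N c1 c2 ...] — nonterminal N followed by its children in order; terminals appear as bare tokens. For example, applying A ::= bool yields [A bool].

T
A
( T )
( A => T )
( bool => T )
( bool => A )
( bool => ( T ) )
( bool => ( A => T ) )
( bool => ( int => T ) )
( bool => ( int => A ) )
( bool => ( int => bool ) )

[T [A ( [T [A bool] => [T [A ( [T [A int] => [T [A bool]]] )]]] )]]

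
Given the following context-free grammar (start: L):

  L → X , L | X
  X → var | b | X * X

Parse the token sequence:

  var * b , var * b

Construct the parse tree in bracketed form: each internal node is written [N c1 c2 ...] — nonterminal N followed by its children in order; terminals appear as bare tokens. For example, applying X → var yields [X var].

L
X , L
X * X , L
var * X , L
var * b , L
var * b , X
var * b , X * X
var * b , var * X
var * b , var * b

[L [X [X var] * [X b]] , [L [X [X var] * [X b]]]]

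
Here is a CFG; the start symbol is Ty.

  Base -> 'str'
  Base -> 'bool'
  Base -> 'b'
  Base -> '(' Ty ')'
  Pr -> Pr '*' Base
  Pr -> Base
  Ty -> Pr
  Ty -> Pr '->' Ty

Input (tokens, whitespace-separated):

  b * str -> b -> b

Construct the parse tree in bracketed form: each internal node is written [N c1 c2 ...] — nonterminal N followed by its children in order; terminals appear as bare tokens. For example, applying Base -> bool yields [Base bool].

Ty
Pr -> Ty
Pr * Base -> Ty
Base * Base -> Ty
b * Base -> Ty
b * str -> Ty
b * str -> Pr -> Ty
b * str -> Base -> Ty
b * str -> b -> Ty
b * str -> b -> Pr
b * str -> b -> Base
b * str -> b -> b

[Ty [Pr [Pr [Base b]] * [Base str]] -> [Ty [Pr [Base b]] -> [Ty [Pr [Base b]]]]]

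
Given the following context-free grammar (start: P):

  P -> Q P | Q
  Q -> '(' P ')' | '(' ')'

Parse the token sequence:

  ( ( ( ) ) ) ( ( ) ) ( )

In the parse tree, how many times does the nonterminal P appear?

6

[P [Q ( [P [Q ( [P [Q ( )]] )]] )] [P [Q ( [P [Q ( )]] )] [P [Q ( )]]]]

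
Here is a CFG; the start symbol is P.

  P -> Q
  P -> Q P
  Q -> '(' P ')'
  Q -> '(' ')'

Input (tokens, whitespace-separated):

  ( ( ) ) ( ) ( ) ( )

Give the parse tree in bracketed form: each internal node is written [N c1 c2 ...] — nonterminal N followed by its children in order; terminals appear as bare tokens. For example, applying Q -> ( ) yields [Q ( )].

[P [Q ( [P [Q ( )]] )] [P [Q ( )] [P [Q ( )] [P [Q ( )]]]]]

P
Q P
( P ) P
( Q ) P
( ( ) ) P
( ( ) ) Q P
( ( ) ) ( ) P
( ( ) ) ( ) Q P
( ( ) ) ( ) ( ) P
( ( ) ) ( ) ( ) Q
( ( ) ) ( ) ( ) ( )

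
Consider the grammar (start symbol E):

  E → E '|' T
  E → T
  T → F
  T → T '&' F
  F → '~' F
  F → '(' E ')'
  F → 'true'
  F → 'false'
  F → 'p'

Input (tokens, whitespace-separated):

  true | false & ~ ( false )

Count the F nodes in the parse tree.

[E [E [T [F true]]] | [T [T [F false]] & [F ~ [F ( [E [T [F false]]] )]]]]

5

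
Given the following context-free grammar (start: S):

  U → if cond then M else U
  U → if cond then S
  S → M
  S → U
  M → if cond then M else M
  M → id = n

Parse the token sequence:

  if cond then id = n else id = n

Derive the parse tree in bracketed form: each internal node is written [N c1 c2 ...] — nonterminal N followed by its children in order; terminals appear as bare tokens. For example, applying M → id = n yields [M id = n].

S
M
if cond then M else M
if cond then id = n else M
if cond then id = n else id = n

[S [M if cond then [M id = n] else [M id = n]]]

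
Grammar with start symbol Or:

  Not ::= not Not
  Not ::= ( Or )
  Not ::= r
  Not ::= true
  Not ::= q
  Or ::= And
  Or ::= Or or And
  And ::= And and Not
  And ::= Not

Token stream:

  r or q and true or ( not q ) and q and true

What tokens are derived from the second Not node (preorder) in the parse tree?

q

[Or [Or [Or [And [Not r]]] or [And [And [Not q]] and [Not true]]] or [And [And [And [Not ( [Or [And [Not not [Not q]]]] )]] and [Not q]] and [Not true]]]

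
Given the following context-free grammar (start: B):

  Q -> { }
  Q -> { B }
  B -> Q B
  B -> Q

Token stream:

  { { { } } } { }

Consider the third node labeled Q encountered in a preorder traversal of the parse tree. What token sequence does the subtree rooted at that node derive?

{ }

[B [Q { [B [Q { [B [Q { }]] }]] }] [B [Q { }]]]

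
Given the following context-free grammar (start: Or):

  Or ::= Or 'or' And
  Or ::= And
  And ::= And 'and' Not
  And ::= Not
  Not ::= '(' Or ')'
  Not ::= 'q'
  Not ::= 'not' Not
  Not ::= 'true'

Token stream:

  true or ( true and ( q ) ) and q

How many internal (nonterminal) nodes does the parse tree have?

16

[Or [Or [And [Not true]]] or [And [And [Not ( [Or [And [And [Not true]] and [Not ( [Or [And [Not q]]] )]]] )]] and [Not q]]]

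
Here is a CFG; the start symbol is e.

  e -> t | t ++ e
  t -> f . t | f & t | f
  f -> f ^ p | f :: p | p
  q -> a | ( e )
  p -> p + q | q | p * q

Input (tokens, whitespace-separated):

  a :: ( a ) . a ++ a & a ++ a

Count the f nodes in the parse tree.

7

[e [t [f [f [p [q a]]] :: [p [q ( [e [t [f [p [q a]]]]] )]]] . [t [f [p [q a]]]]] ++ [e [t [f [p [q a]]] & [t [f [p [q a]]]]] ++ [e [t [f [p [q a]]]]]]]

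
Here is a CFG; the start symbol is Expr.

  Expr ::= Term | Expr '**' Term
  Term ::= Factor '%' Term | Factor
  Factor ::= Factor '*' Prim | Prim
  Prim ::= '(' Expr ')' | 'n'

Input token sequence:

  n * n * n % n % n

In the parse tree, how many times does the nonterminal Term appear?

[Expr [Term [Factor [Factor [Factor [Prim n]] * [Prim n]] * [Prim n]] % [Term [Factor [Prim n]] % [Term [Factor [Prim n]]]]]]

3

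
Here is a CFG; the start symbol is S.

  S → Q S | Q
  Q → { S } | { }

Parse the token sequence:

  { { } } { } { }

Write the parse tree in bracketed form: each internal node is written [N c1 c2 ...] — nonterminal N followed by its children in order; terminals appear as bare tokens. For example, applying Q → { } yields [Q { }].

[S [Q { [S [Q { }]] }] [S [Q { }] [S [Q { }]]]]

S
Q S
{ S } S
{ Q } S
{ { } } S
{ { } } Q S
{ { } } { } S
{ { } } { } Q
{ { } } { } { }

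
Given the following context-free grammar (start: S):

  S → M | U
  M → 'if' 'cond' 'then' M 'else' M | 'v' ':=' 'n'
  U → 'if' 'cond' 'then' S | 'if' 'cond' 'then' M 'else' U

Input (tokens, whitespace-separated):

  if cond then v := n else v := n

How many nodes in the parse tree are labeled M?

3

[S [M if cond then [M v := n] else [M v := n]]]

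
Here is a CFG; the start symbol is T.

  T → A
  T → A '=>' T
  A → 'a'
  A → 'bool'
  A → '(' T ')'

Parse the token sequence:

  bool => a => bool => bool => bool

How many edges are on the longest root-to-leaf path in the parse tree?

6

[T [A bool] => [T [A a] => [T [A bool] => [T [A bool] => [T [A bool]]]]]]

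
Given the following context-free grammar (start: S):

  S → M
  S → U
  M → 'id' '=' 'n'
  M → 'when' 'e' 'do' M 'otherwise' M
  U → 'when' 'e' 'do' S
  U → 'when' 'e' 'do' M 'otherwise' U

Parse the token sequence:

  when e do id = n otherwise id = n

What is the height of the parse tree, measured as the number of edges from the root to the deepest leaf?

3

[S [M when e do [M id = n] otherwise [M id = n]]]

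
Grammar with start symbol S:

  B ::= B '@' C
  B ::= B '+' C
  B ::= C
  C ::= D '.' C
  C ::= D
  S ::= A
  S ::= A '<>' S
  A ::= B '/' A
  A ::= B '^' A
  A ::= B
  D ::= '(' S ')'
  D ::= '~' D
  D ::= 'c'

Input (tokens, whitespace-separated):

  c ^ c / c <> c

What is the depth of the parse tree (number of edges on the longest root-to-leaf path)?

[S [A [B [C [D c]]] ^ [A [B [C [D c]]] / [A [B [C [D c]]]]]] <> [S [A [B [C [D c]]]]]]

7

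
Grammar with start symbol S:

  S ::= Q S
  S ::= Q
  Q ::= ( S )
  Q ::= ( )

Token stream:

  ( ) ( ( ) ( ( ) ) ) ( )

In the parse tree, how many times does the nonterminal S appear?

6

[S [Q ( )] [S [Q ( [S [Q ( )] [S [Q ( [S [Q ( )]] )]]] )] [S [Q ( )]]]]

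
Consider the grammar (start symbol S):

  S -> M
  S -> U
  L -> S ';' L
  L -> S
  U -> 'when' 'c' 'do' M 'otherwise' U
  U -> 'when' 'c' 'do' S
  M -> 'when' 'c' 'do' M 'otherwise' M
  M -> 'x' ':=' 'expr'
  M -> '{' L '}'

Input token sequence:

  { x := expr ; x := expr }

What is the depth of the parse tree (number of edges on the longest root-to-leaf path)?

6

[S [M { [L [S [M x := expr]] ; [L [S [M x := expr]]]] }]]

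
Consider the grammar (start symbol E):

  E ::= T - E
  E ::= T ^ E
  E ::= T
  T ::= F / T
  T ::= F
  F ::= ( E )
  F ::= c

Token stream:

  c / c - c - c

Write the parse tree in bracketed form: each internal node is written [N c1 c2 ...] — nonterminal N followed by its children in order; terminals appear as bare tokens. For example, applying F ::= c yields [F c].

[E [T [F c] / [T [F c]]] - [E [T [F c]] - [E [T [F c]]]]]

E
T - E
F / T - E
c / T - E
c / F - E
c / c - E
c / c - T - E
c / c - F - E
c / c - c - E
c / c - c - T
c / c - c - F
c / c - c - c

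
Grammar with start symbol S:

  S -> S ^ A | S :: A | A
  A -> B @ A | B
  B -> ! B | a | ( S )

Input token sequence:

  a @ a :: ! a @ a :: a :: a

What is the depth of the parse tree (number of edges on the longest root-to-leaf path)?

7

[S [S [S [S [A [B a] @ [A [B a]]]] :: [A [B ! [B a]] @ [A [B a]]]] :: [A [B a]]] :: [A [B a]]]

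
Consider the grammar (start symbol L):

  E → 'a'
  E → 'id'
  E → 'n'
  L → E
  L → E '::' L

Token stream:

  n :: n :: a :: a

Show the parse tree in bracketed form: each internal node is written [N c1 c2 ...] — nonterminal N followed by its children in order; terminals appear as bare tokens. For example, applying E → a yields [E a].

[L [E n] :: [L [E n] :: [L [E a] :: [L [E a]]]]]

L
E :: L
n :: L
n :: E :: L
n :: n :: L
n :: n :: E :: L
n :: n :: a :: L
n :: n :: a :: E
n :: n :: a :: a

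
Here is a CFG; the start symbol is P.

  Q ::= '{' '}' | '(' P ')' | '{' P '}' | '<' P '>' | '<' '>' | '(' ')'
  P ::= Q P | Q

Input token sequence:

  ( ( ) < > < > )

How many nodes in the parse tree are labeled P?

[P [Q ( [P [Q ( )] [P [Q < >] [P [Q < >]]]] )]]

4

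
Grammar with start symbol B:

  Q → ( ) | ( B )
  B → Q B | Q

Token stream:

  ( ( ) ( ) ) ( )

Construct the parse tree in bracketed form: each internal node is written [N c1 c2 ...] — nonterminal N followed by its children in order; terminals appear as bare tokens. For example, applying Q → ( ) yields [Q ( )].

B
Q B
( B ) B
( Q B ) B
( ( ) B ) B
( ( ) Q ) B
( ( ) ( ) ) B
( ( ) ( ) ) Q
( ( ) ( ) ) ( )

[B [Q ( [B [Q ( )] [B [Q ( )]]] )] [B [Q ( )]]]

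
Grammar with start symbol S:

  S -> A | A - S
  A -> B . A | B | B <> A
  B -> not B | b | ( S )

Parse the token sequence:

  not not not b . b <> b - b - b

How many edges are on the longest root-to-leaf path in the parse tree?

[S [A [B not [B not [B not [B b]]]] . [A [B b] <> [A [B b]]]] - [S [A [B b]] - [S [A [B b]]]]]

6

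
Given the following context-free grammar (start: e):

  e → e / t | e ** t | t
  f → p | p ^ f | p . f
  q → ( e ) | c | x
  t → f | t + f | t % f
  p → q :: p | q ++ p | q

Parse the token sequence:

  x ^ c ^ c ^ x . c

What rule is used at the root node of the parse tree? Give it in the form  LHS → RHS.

[e [t [f [p [q x]] ^ [f [p [q c]] ^ [f [p [q c]] ^ [f [p [q x]] . [f [p [q c]]]]]]]]]

e → t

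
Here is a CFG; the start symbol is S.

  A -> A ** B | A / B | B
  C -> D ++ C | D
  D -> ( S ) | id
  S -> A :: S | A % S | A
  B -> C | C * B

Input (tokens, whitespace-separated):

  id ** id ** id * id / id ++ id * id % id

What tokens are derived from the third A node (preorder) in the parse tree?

[S [A [A [A [A [B [C [D id]]]] ** [B [C [D id]]]] ** [B [C [D id]] * [B [C [D id]]]]] / [B [C [D id] ++ [C [D id]]] * [B [C [D id]]]]] % [S [A [B [C [D id]]]]]]

id ** id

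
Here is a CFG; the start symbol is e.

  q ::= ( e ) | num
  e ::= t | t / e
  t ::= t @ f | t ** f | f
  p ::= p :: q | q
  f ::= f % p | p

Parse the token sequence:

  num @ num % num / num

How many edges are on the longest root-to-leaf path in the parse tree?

6

[e [t [t [f [p [q num]]]] @ [f [f [p [q num]]] % [p [q num]]]] / [e [t [f [p [q num]]]]]]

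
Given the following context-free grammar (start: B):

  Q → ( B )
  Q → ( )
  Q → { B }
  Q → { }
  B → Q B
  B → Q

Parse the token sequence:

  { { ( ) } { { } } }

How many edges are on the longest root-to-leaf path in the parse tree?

7

[B [Q { [B [Q { [B [Q ( )]] }] [B [Q { [B [Q { }]] }]]] }]]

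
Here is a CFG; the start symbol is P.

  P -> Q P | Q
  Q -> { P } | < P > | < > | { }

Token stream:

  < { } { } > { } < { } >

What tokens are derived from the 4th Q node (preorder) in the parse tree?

[P [Q < [P [Q { }] [P [Q { }]]] >] [P [Q { }] [P [Q < [P [Q { }]] >]]]]

{ }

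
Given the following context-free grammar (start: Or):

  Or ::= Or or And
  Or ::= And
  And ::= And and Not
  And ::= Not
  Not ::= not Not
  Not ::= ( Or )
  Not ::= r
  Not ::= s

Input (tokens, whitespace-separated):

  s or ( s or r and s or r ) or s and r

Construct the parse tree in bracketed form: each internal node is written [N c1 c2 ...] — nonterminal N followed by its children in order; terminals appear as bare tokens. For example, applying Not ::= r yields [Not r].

Or
Or or And
Or or And or And
And or And or And
Not or And or And
s or And or And
s or Not or And
s or ( Or ) or And
s or ( Or or And ) or And
s or ( Or or And or And ) or And
s or ( And or And or And ) or And
s or ( Not or And or And ) or And
s or ( s or And or And ) or And
s or ( s or And and Not or And ) or And
s or ( s or Not and Not or And ) or And
s or ( s or r and Not or And ) or And
s or ( s or r and s or And ) or And
s or ( s or r and s or Not ) or And
s or ( s or r and s or r ) or And
s or ( s or r and s or r ) or And and Not
s or ( s or r and s or r ) or Not and Not
s or ( s or r and s or r ) or s and Not
s or ( s or r and s or r ) or s and r

[Or [Or [Or [And [Not s]]] or [And [Not ( [Or [Or [Or [And [Not s]]] or [And [And [Not r]] and [Not s]]] or [And [Not r]]] )]]] or [And [And [Not s]] and [Not r]]]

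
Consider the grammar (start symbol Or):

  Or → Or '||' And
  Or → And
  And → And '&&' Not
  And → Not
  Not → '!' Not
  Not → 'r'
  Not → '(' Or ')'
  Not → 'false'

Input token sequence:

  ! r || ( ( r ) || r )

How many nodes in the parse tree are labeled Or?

5

[Or [Or [And [Not ! [Not r]]]] || [And [Not ( [Or [Or [And [Not ( [Or [And [Not r]]] )]]] || [And [Not r]]] )]]]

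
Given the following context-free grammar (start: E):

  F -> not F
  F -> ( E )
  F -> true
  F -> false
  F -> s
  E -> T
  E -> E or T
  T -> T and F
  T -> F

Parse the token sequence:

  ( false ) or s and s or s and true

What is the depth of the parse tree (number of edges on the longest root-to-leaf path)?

8

[E [E [E [T [F ( [E [T [F false]]] )]]] or [T [T [F s]] and [F s]]] or [T [T [F s]] and [F true]]]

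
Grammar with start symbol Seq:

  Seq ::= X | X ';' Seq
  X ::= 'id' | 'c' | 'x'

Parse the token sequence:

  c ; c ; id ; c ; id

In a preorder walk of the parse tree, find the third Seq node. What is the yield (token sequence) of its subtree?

[Seq [X c] ; [Seq [X c] ; [Seq [X id] ; [Seq [X c] ; [Seq [X id]]]]]]

id ; c ; id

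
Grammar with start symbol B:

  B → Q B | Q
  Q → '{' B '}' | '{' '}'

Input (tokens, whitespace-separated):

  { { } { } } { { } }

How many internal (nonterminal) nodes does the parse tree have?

10

[B [Q { [B [Q { }] [B [Q { }]]] }] [B [Q { [B [Q { }]] }]]]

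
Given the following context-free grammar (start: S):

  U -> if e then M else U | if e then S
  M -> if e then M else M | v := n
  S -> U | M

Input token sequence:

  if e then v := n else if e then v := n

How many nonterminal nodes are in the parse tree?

[S [U if e then [M v := n] else [U if e then [S [M v := n]]]]]

6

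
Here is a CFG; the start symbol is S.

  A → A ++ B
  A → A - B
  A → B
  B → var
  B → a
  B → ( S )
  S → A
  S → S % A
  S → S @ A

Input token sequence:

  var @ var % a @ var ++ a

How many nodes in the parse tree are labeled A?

[S [S [S [S [A [B var]]] @ [A [B var]]] % [A [B a]]] @ [A [A [B var]] ++ [B a]]]

5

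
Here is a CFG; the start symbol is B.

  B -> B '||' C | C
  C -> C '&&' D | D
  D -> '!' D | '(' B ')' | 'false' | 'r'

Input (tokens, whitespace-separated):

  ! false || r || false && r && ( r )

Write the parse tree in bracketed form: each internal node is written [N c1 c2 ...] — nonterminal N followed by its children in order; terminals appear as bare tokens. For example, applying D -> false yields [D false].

B
B || C
B || C || C
C || C || C
D || C || C
! D || C || C
! false || C || C
! false || D || C
! false || r || C
! false || r || C && D
! false || r || C && D && D
! false || r || D && D && D
! false || r || false && D && D
! false || r || false && r && D
! false || r || false && r && ( B )
! false || r || false && r && ( C )
! false || r || false && r && ( D )
! false || r || false && r && ( r )

[B [B [B [C [D ! [D false]]]] || [C [D r]]] || [C [C [C [D false]] && [D r]] && [D ( [B [C [D r]]] )]]]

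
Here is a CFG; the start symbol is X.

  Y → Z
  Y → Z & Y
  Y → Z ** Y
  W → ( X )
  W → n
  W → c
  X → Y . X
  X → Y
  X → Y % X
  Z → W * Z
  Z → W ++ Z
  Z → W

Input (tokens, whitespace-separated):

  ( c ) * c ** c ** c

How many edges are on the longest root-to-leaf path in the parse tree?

[X [Y [Z [W ( [X [Y [Z [W c]]]] )] * [Z [W c]]] ** [Y [Z [W c]] ** [Y [Z [W c]]]]]]

8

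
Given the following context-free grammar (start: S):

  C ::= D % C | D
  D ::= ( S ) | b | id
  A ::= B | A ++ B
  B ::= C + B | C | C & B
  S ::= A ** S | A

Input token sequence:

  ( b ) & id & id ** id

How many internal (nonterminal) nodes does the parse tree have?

21

[S [A [B [C [D ( [S [A [B [C [D b]]]]] )]] & [B [C [D id]] & [B [C [D id]]]]]] ** [S [A [B [C [D id]]]]]]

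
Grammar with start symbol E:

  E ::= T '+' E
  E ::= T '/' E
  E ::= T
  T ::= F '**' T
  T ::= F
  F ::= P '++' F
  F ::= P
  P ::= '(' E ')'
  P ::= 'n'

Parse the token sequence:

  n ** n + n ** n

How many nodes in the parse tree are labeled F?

4

[E [T [F [P n]] ** [T [F [P n]]]] + [E [T [F [P n]] ** [T [F [P n]]]]]]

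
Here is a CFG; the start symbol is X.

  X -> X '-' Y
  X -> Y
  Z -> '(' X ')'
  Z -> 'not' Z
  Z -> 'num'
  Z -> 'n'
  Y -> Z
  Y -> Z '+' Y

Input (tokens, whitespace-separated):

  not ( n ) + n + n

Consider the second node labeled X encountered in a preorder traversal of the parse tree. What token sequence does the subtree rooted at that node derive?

[X [Y [Z not [Z ( [X [Y [Z n]]] )]] + [Y [Z n] + [Y [Z n]]]]]

n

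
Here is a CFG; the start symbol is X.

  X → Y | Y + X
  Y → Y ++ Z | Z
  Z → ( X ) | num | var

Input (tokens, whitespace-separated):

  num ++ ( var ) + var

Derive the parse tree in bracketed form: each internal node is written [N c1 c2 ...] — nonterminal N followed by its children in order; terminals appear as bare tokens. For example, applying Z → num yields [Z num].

[X [Y [Y [Z num]] ++ [Z ( [X [Y [Z var]]] )]] + [X [Y [Z var]]]]

X
Y + X
Y ++ Z + X
Z ++ Z + X
num ++ Z + X
num ++ ( X ) + X
num ++ ( Y ) + X
num ++ ( Z ) + X
num ++ ( var ) + X
num ++ ( var ) + Y
num ++ ( var ) + Z
num ++ ( var ) + var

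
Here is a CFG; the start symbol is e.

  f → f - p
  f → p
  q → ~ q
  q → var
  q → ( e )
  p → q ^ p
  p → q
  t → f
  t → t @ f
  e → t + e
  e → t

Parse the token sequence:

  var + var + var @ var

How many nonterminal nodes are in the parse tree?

[e [t [f [p [q var]]]] + [e [t [f [p [q var]]]] + [e [t [t [f [p [q var]]]] @ [f [p [q var]]]]]]]

19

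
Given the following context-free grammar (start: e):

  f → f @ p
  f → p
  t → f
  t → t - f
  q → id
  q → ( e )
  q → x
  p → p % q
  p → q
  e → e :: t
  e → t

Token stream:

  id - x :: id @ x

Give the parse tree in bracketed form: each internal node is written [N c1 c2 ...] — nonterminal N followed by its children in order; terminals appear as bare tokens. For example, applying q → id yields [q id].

e
e :: t
t :: t
t - f :: t
f - f :: t
p - f :: t
q - f :: t
id - f :: t
id - p :: t
id - q :: t
id - x :: t
id - x :: f
id - x :: f @ p
id - x :: p @ p
id - x :: q @ p
id - x :: id @ p
id - x :: id @ q
id - x :: id @ x

[e [e [t [t [f [p [q id]]]] - [f [p [q x]]]]] :: [t [f [f [p [q id]]] @ [p [q x]]]]]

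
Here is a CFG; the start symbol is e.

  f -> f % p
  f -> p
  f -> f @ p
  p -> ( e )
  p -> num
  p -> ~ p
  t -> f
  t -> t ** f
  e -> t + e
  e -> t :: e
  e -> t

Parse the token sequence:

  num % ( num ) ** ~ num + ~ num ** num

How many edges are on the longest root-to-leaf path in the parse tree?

9

[e [t [t [f [f [p num]] % [p ( [e [t [f [p num]]]] )]]] ** [f [p ~ [p num]]]] + [e [t [t [f [p ~ [p num]]]] ** [f [p num]]]]]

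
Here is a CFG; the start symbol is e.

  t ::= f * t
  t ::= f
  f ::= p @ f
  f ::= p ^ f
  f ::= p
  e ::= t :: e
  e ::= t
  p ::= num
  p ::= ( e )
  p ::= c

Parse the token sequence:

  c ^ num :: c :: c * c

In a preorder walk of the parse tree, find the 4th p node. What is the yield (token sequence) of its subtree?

[e [t [f [p c] ^ [f [p num]]]] :: [e [t [f [p c]]] :: [e [t [f [p c]] * [t [f [p c]]]]]]]

c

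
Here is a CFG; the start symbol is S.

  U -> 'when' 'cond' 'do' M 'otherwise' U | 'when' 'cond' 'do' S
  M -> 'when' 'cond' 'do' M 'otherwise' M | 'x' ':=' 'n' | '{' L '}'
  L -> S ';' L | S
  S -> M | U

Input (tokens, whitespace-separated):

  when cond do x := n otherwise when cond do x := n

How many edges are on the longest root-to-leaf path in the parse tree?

5

[S [U when cond do [M x := n] otherwise [U when cond do [S [M x := n]]]]]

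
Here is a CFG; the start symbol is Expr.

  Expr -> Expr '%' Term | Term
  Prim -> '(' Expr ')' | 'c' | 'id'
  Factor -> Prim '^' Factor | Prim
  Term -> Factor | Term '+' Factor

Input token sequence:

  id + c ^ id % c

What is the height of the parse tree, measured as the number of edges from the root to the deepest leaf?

6

[Expr [Expr [Term [Term [Factor [Prim id]]] + [Factor [Prim c] ^ [Factor [Prim id]]]]] % [Term [Factor [Prim c]]]]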